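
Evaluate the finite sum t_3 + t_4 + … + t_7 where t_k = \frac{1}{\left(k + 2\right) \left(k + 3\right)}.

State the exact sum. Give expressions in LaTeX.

The ratio is (k + 2)/(k + 4).
Gosper form: A/B · C(k+1)/C(k) with A=k + 2, B=k + 4, C=1.
Key eq: (k + 2)·f(k+1) = (k + 3)·f(k) + (1).
Degrees (1,1,0) ⇒ d ≤ 1.
Match coefficients ⇒ f(k) = k/2.
Certificate R = B(k−1)f/C = k*(k + 3)/2 gives s_k = k/(2*(k + 2)).
s_(k+1) − s_k = 1/(k**2 + 5*k + 6) = t_k.
Telescoping: Σ = s_(8) − s_(3) = 2/5 − (3/10) = 1/10.

Σ = 1/10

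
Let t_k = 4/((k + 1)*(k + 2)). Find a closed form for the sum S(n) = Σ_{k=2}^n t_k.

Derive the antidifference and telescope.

S(n) = 4*(n - 1)/(3*(n + 2))

Compute t_(k+1)/t_k: get (k + 1)/(k + 3).
Factor: A=k + 1; B=k + 3; C=1.
Key eq: (k + 1)·f(k+1) = (k + 2)·f(k) + (1).
d = 1 from the (1,1,0) case.
Match coefficients ⇒ f(k) = k.
Certificate R = B(k−1)f/C = k*(k + 2) gives s_k = 4*k/(k + 1).
Check: Δs_k = 4/(k**2 + 3*k + 2). ✓
Telescope: S(n) = s_(n+1) − s_(2) = 4*(n + 1)/(n + 2) − (8/3) = 4*(n - 1)/(3*(n + 2)).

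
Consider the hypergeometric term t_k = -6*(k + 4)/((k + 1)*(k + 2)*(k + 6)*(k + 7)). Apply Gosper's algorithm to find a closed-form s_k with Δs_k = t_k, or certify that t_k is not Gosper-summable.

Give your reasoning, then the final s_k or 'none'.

t_(k+1)/t_k = (k + 1)*(k + 5)*(k + 6)/((k + 3)*(k + 4)*(k + 8)).
Take A(k)=k + 1, B(k)=k + 8, C(k)=k**4 + 16*k**3 + 95*k**2 + 248*k + 240.
Need (k + 1)·f(k+1) − (k + 7)·f(k) = k**4 + 16*k**3 + 95*k**2 + 248*k + 240.
deg f ≤ 6 (via 1,1,4).
Match coefficients ⇒ f(k) = k*(k + 2)*(k + 3)*(k + 4)*(k + 5)*(k + 7)/12.
So s_k = (B(k−1)f/C)·t_k = (k*(k + 2)*(k + 7)**2/(12*(k + 4)))·t_k = k*(-k - 7)/(2*(k**2 + 7*k + 6)).
Check: Δs_k = 6*(-k - 4)/(k**4 + 16*k**3 + 83*k**2 + 152*k + 84). ✓

s_k = k*(-k - 7)/(2*(k**2 + 7*k + 6))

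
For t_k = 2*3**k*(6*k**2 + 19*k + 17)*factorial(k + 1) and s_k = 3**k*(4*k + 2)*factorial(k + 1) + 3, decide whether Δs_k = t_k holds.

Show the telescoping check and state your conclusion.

s_(k+1) = 3**(k + 1)*(4*k + 6)*factorial(k + 2) + 3
s_(k+1) − s_k = 2*3**k*(6*k**2 + 19*k + 17)*factorial(k + 1)
(s_(k+1) − s_k) − t_k = 0

Valid: the claim telescopes to t_k.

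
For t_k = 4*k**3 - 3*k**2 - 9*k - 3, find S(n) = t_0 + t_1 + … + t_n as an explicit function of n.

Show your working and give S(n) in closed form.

Compute t_(k+1)/t_k: get (4*k**3 + 9*k**2 - 3*k - 11)/(4*k**3 - 3*k**2 - 9*k - 3).
Factor: A=1; B=1; C=k**3 - 3*k**2/4 - 9*k/4 - 3/4.
Set up (1)·f(k+1) − (1)·f(k) − (k**3 - 3*k**2/4 - 9*k/4 - 3/4) = 0.
From deg A=0, deg B=0, deg C=3: d=4.
Solve for f: f(k) = k*(k**3 - 3*k**2 - 2*k + 1)/4 (degree 4 ≤ 4).
R(k) = B(k−1)·f(k)/C(k) = k*(k**3 - 3*k**2 - 2*k + 1)/(4*k**3 - 3*k**2 - 9*k - 3); s_k = R·t_k = k*(k**3 - 3*k**2 - 2*k + 1).
Δs = 4*k**3 - 3*k**2 - 9*k - 3, as required.
Telescope: S(n) = s_(n+1) − s_(0) = n**4 + n**3 - 5*n**2 - 8*n - 3 − (0) = n**4 + n**3 - 5*n**2 - 8*n - 3.

S(n) = n**4 + n**3 - 5*n**2 - 8*n - 3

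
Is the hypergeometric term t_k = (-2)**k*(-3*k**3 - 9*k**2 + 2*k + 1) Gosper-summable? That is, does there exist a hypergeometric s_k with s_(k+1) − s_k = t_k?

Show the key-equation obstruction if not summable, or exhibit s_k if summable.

Yes. s_k = (-2)**k*(k**3 + k**2 - 4*k + 1).

Ratio r(k) = 2*(-3*k**3 - 18*k**2 - 25*k - 9)/(3*k**3 + 9*k**2 - 2*k - 1).
Factor: A=-2; B=1; C=k**3 + 3*k**2 - 2*k/3 - 1/3.
Set up (-2)·f(k+1) − (1)·f(k) − (k**3 + 3*k**2 - 2*k/3 - 1/3) = 0.
deg f ≤ 3 (via 0,0,3).
Match coefficients ⇒ f(k) = -(k**3 + k**2 - 4*k + 1)/3.
Then R = B(k−1)f/C = -(k**3 + k**2 - 4*k + 1)/(3*k**3 + 9*k**2 - 2*k - 1), so s_k = R(k)·t_k = (-2)**k*(k**3 + k**2 - 4*k + 1).
Verify: (-2)**k*(-3*k**3 - 9*k**2 + 2*k + 1) matches t_k.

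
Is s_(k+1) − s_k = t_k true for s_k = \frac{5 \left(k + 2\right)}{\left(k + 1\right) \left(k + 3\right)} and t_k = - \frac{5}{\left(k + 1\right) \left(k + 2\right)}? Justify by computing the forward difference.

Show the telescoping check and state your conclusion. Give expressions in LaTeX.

Invalid: residual \frac{5 \left(2 k + 5\right)}{k^{4} + 10 k^{3} + 35 k^{2} + 50 k + 24} ≠ 0.

s_(k+1) = 5*(k + 3)/((k + 2)*(k + 4))
s_(k+1) − s_k = 5*(-k**2 - 5*k - 7)/(k**4 + 10*k**3 + 35*k**2 + 50*k + 24)
(s_(k+1) − s_k) − t_k = 5*(2*k + 5)/(k**4 + 10*k**3 + 35*k**2 + 50*k + 24)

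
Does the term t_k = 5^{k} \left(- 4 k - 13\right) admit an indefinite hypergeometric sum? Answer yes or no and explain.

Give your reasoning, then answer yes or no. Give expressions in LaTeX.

Compute t_(k+1)/t_k: get 5*(4*k + 17)/(4*k + 13).
Gosper form: A/B · C(k+1)/C(k) with A=5, B=1, C=k + 13/4.
Solve (5)·f(k+1) − (1)·f(k) = k + 13/4.
Bound: deg f ≤ 1.
Match coefficients ⇒ f(k) = (k + 2)/4.
R(k) = B(k−1)·f(k)/C(k) = (k + 2)/(4*k + 13); s_k = R·t_k = 5**k*(-k - 2).
Check: Δs_k = 5**k*(-4*k - 13). ✓

Yes. s_k = 5^{k} \left(- k - 2\right).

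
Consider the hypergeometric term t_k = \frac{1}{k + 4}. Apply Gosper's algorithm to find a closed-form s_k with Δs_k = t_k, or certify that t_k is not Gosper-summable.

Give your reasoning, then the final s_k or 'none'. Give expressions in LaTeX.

Step 1: r(k) = (k + 4)/(k + 5).
Take A(k)=k + 4, B(k)=k + 5, C(k)=1.
Need (k + 4)·f(k+1) − (k + 4)·f(k) = 1.
deg f ≤ 0 (via 1,1,0).
Put f(k) = c0: A·f(k+1) − B(k−1)·f(k) − C = -1; need -1 = 0 — inconsistent ⇒ no f, not summable.

no hypergeometric antidifference exists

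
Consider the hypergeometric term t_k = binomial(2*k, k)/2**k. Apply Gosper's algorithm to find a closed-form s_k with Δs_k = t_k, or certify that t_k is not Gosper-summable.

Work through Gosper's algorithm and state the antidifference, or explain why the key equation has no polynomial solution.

not Gosper-summable; s_k does not exist

Step 1: r(k) = (2*k + 1)/(k + 1).
Take A(k)=2*k + 1, B(k)=k + 1, C(k)=1.
Key eq: (2*k + 1)·f(k+1) = (k)·f(k) + (1).
Bound: deg f ≤ -1.
d = -1 < 0 ⇒ no nonzero polynomial f; not summable.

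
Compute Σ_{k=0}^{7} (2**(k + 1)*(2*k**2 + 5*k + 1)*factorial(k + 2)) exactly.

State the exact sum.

Σ = 13005619204

r(k) = 2*(2*k**3 + 15*k**2 + 35*k + 24)/(2*k**2 + 5*k + 1) after simplifying.
So A=2*k + 6 and B=1, with C=k**2 + 5*k/2 + 1/2.
Set up (2*k + 6)·f(k+1) − (1)·f(k) − (k**2 + 5*k/2 + 1/2) = 0.
d = 1 from the (1,0,2) case.
A polynomial solution: f(k) = (k - 1)/2.
Then R = B(k−1)f/C = (k - 1)/(2*k**2 + 5*k + 1), so s_k = R(k)·t_k = 2**(k + 1)*(k - 1)*factorial(k + 2).
Check: Δs_k = 2**(k + 1)*(2*k**2 + 5*k + 1)*factorial(k + 2). ✓
Sum = s_(8) − s_(0); s_(8) = 13005619200, s_(0) = -4 ⇒ 13005619204.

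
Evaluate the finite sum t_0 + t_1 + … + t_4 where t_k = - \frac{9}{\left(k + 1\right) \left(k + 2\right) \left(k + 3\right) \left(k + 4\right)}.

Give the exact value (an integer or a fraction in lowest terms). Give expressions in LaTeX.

Σ = -55/112

Step 1: r(k) = (k + 1)/(k + 5).
Factor: A=k + 1; B=k + 5; C=1.
f must satisfy (k + 1)·f(k+1) − (k + 4)·f(k) = 1.
d = 3 from the (1,1,0) case.
Match coefficients ⇒ f(k) = k*(k**2 + 6*k + 11)/18.
So s_k = (B(k−1)f/C)·t_k = (k*(k + 4)*(k**2 + 6*k + 11)/18)·t_k = k*(-k**2 - 6*k - 11)/(2*(k + 1)*(k + 2)*(k + 3)).
s_(k+1) − s_k = -9/(k**4 + 10*k**3 + 35*k**2 + 50*k + 24) = t_k.
Telescoping: Σ = s_(5) − s_(0) = -55/112 − (0) = -55/112.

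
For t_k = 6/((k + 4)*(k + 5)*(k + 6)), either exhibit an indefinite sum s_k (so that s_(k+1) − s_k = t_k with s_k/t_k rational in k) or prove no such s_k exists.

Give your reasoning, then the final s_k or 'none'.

t_(k+1)/t_k = (k + 4)/(k + 7).
A = k + 4, B = k + 7, C = 1.
Set up (k + 4)·f(k+1) − (k + 6)·f(k) − (1) = 0.
Bound: deg f ≤ 2.
Solving with deg f ≤ 2: f(k) = k*(k + 9)/40.
Get s_k = R·t_k = 3*k*(k + 9)/(20*(k + 4)*(k + 5)) with R(k) = B(k−1)f(k)/C(k) = k*(k + 6)*(k + 9)/40.
Verify: 6/(k**3 + 15*k**2 + 74*k + 120) matches t_k.

s_k = 3*k*(k + 9)/(20*(k + 4)*(k + 5))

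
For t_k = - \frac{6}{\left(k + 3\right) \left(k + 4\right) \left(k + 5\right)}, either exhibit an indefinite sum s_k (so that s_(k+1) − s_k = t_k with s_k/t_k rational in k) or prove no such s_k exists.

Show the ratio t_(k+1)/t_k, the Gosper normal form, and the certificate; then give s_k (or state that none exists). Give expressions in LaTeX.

s_k = \frac{k \left(- k - 7\right)}{4 \left(k + 3\right) \left(k + 4\right)}

r(k) = (k + 3)/(k + 6) after simplifying.
Take A(k)=k + 3, B(k)=k + 6, C(k)=1.
f must satisfy (k + 3)·f(k+1) − (k + 5)·f(k) = 1.
deg f ≤ 2 (via 1,1,0).
Solving with deg f ≤ 2: f(k) = k*(k + 7)/24.
So s_k = (B(k−1)f/C)·t_k = (k*(k + 5)*(k + 7)/24)·t_k = k*(-k - 7)/(4*(k + 3)*(k + 4)).
Δs = -6/(k**3 + 12*k**2 + 47*k + 60), as required.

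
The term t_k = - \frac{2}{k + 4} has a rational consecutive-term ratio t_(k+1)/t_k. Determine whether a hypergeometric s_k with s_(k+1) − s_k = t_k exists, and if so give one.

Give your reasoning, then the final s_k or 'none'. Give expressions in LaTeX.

r(k) = (k + 4)/(k + 5) after simplifying.
So A=k + 4 and B=k + 5, with C=1.
Need (k + 4)·f(k+1) − (k + 4)·f(k) = 1.
d = 0 from the (1,1,0) case.
Put f(k) = c0: A·f(k+1) − B(k−1)·f(k) − C = -1; need -1 = 0 — inconsistent ⇒ no f, not summable.

not Gosper-summable; s_k does not exist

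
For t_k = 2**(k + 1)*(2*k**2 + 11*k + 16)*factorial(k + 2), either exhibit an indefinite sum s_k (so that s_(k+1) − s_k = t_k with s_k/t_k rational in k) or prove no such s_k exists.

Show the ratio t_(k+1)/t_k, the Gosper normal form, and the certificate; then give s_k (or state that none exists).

s_k = 2**(k + 1)*(k + 2)*factorial(k + 2)

t_(k+1)/t_k = 2*(2*k**3 + 21*k**2 + 74*k + 87)/(2*k**2 + 11*k + 16).
Factor: A=2*k + 6; B=1; C=k**2 + 11*k/2 + 8.
Set up (2*k + 6)·f(k+1) − (1)·f(k) − (k**2 + 11*k/2 + 8) = 0.
From deg A=1, deg B=0, deg C=2: d=1.
Match coefficients ⇒ f(k) = (k + 2)/2.
Then R = B(k−1)f/C = (k + 2)/(2*k**2 + 11*k + 16), so s_k = R(k)·t_k = 2**(k + 1)*(k + 2)*factorial(k + 2).
Δs = 2**(k + 1)*(2*k**2 + 11*k + 16)*factorial(k + 2), as required.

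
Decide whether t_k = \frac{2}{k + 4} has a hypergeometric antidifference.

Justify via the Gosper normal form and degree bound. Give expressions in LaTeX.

No — t_k has no hypergeometric antidifference.

Step 1: r(k) = (k + 4)/(k + 5).
Gosper form: A/B · C(k+1)/C(k) with A=k + 4, B=k + 5, C=1.
Set up (k + 4)·f(k+1) − (k + 4)·f(k) − (1) = 0.
d = 0 from the (1,1,0) case.
Put f(k) = c0: A·f(k+1) − B(k−1)·f(k) − C = -1; need -1 = 0 — inconsistent ⇒ no f, not summable.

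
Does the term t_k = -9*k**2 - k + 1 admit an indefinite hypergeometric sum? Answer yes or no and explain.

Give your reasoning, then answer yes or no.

Yes. s_k = k**2*(4 - 3*k).

Step 1: r(k) = (k + 9*(k + 1)**2)/(9*k**2 + k - 1).
Factor: A=1; B=1; C=k**2 + k/9 - 1/9.
Need (1)·f(k+1) − (1)·f(k) = k**2 + k/9 - 1/9.
deg f ≤ 3 (via 0,0,2).
Solve for f: f(k) = k**2*(3*k - 4)/9 (degree 3 ≤ 3).
Then R = B(k−1)f/C = k**2*(3*k - 4)/(9*k**2 + k - 1), so s_k = R(k)·t_k = k**2*(4 - 3*k).
Verify: -9*k**2 - k + 1 matches t_k.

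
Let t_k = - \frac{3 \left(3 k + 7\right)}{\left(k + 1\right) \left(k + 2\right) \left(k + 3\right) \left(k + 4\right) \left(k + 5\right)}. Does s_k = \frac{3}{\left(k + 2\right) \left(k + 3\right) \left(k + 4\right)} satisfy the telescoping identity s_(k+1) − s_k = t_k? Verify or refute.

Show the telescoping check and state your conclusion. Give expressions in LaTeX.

Invalid: residual \frac{12}{k^{5} + 15 k^{4} + 85 k^{3} + 225 k^{2} + 274 k + 120} ≠ 0.

s_(k+1) = 3/((k + 3)*(k + 4)*(k + 5))
s_(k+1) − s_k = -9/((k + 2)*(k + 3)*(k + 4)*(k + 5))
(s_(k+1) − s_k) − t_k = 12/((k + 1)*(k + 2)*(k + 3)*(k + 4)*(k + 5))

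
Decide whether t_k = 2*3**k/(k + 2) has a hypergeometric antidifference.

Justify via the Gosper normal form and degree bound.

No. Not Gosper-summable.

Step 1: r(k) = 3*(k + 2)/(k + 3).
A = 3*k + 6, B = k + 3, C = 1.
Set up (3*k + 6)·f(k+1) − (k + 2)·f(k) − (1) = 0.
From deg A=1, deg B=1, deg C=0: d=-1.
deg f ≤ -1 is impossible — no certificate.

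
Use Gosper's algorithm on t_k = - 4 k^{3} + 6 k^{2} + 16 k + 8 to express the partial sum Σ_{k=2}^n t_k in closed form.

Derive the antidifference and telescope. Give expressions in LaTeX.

S(n) = - n^{4} + 10 n^{2} + 17 n - 26

Compute t_(k+1)/t_k: get (2*k**3 + 3*k**2 - 8*k - 13)/(2*k**3 - 3*k**2 - 8*k - 4).
Normal form (A,B,C) = (1, 1, k**3 - 3*k**2/2 - 4*k - 2).
f must satisfy (1)·f(k+1) − (1)·f(k) = k**3 - 3*k**2/2 - 4*k - 2.
d = 4 from the (0,0,3) case.
Solving with deg f ≤ 4: f(k) = k*(k**3 - 4*k**2 - 4*k - 1)/4.
Get s_k = R·t_k = k*(-k**3 + 4*k**2 + 4*k + 1) with R(k) = B(k−1)f(k)/C(k) = k*(k**3 - 4*k**2 - 4*k - 1)/(2*(2*k**3 - 3*k**2 - 8*k - 4)).
Δs = -4*k**3 + 6*k**2 + 16*k + 8, as required.
s_(n+1) = -n**4 + 10*n**2 + 17*n + 8 and s_(2) = 34, so S(n) = -n**4 + 10*n**2 + 17*n - 26.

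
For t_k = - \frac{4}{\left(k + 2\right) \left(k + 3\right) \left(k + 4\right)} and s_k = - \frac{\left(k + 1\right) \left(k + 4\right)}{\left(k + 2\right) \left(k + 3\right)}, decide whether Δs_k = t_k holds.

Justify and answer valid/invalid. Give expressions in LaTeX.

valid (s_(k+1) − s_k reduces to t_k)

s_(k+1) = -(k + 2)*(k + 5)/((k + 3)*(k + 4))
s_(k+1) − s_k = -4/(k**3 + 9*k**2 + 26*k + 24)
(s_(k+1) − s_k) − t_k = 0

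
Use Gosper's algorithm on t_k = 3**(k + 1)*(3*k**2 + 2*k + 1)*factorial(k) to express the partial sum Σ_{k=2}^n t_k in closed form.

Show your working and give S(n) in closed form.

Ratio r(k) = 3*(3*k**3 + 11*k**2 + 14*k + 6)/(3*k**2 + 2*k + 1).
Factor: A=3*k + 3; B=1; C=k**2 + 2*k/3 + 1/3.
Need (3*k + 3)·f(k+1) − (1)·f(k) = k**2 + 2*k/3 + 1/3.
deg f ≤ 1 (via 1,0,2).
Match coefficients ⇒ f(k) = (k - 1)/3.
R(k) = B(k−1)·f(k)/C(k) = (k - 1)/(3*k**2 + 2*k + 1); s_k = R·t_k = 3**(k + 1)*(k - 1)*factorial(k).
Verify: 3**(k + 1)*(3*k**2 + 2*k + 1)*factorial(k) matches t_k.
s_(n+1) = 3**(n + 2)*n*factorial(n + 1) and s_(2) = 54, so S(n) = 9*3**n*n*factorial(n + 1) - 54.

S(n) = 9*3**n*n*factorial(n + 1) - 54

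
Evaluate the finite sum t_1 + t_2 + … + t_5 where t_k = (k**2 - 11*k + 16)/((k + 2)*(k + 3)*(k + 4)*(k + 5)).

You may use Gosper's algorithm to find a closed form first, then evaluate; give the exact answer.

Compute t_(k+1)/t_k: get (k + 2)*(-11*k + (k + 1)**2 + 5)/((k + 6)*(k**2 - 11*k + 16)).
Take A(k)=k + 2, B(k)=k + 6, C(k)=k**2 - 11*k + 16.
Solve (k + 2)·f(k+1) − (k + 5)·f(k) = k**2 - 11*k + 16.
Bound: deg f ≤ 3.
Match coefficients ⇒ f(k) = k*(k**2 + 3*k + 44)/6.
Then R = B(k−1)f/C = k*(k + 5)*(k**2 + 3*k + 44)/(6*(k**2 - 11*k + 16)), so s_k = R(k)·t_k = k*(k**2 + 3*k + 44)/(6*(k + 2)*(k + 3)*(k + 4)).
Δs = (k**2 - 11*k + 16)/(k**4 + 14*k**3 + 71*k**2 + 154*k + 120), as required.
Σ_(k=1)^(5) t_k = s_(6) − s_(1) = 49/360 − (2/15) = 1/360.

Σ = 1/360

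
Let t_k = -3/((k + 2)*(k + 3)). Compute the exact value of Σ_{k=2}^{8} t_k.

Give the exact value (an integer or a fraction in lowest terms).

Σ = -21/44

Compute t_(k+1)/t_k: get (k + 2)/(k + 4).
Take A(k)=k + 2, B(k)=k + 4, C(k)=1.
Key eq: (k + 2)·f(k+1) = (k + 3)·f(k) + (1).
Degrees (1,1,0) ⇒ d ≤ 1.
A polynomial solution: f(k) = k/2.
So s_k = (B(k−1)f/C)·t_k = (k*(k + 3)/2)·t_k = -3*k/(2*k + 4).
Verify: -3/(k**2 + 5*k + 6) matches t_k.
Σ_(k=2)^(8) t_k = s_(9) − s_(2) = -27/22 − (-3/4) = -21/44.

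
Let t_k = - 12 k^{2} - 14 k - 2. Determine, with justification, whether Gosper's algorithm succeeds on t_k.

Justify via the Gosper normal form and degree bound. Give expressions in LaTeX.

Yes. s_k = k \left(- 4 k^{2} - k + 3\right).

The ratio is (6*k**2 + 19*k + 14)/(6*k**2 + 7*k + 1).
Gosper form: A/B · C(k+1)/C(k) with A=1, B=1, C=k**2 + 7*k/6 + 1/6.
Set up (1)·f(k+1) − (1)·f(k) − (k**2 + 7*k/6 + 1/6) = 0.
From deg A=0, deg B=0, deg C=2: d=3.
Coefficient equations give f(k) = k*(k + 1)*(4*k - 3)/12.
Then R = B(k−1)f/C = k*(4*k - 3)/(2*(6*k + 1)), so s_k = R(k)·t_k = k*(-4*k**2 - k + 3).
Check: Δs_k = -12*k**2 - 14*k - 2. ✓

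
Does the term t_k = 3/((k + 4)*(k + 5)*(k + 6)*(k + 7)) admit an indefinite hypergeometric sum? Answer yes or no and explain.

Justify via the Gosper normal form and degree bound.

Step 1: r(k) = (k + 4)/(k + 8).
Take A(k)=k + 4, B(k)=k + 8, C(k)=1.
Set up (k + 4)·f(k+1) − (k + 7)·f(k) − (1) = 0.
From deg A=1, deg B=1, deg C=0: d=3.
A polynomial solution: f(k) = k*(k**2 + 15*k + 74)/360.
Certificate R = B(k−1)f/C = k*(k + 7)*(k**2 + 15*k + 74)/360 gives s_k = k*(k**2 + 15*k + 74)/(120*(k + 4)*(k + 5)*(k + 6)).
Verify: 3/(k**4 + 22*k**3 + 179*k**2 + 638*k + 840) matches t_k.

Yes. s_k = k*(k**2 + 15*k + 74)/(120*(k + 4)*(k + 5)*(k + 6)).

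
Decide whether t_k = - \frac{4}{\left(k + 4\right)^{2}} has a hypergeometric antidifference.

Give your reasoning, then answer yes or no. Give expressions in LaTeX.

Step 1: r(k) = (k + 4)**2/(k + 5)**2.
Gosper form: A/B · C(k+1)/C(k) with A=k**2 + 8*k + 16, B=k**2 + 10*k + 25, C=1.
Solve (k**2 + 8*k + 16)·f(k+1) − (k**2 + 8*k + 16)·f(k) = 1.
d = 0 from the (2,2,0) case.
Put f(k) = c0: A·f(k+1) − B(k−1)·f(k) − C = -1; need -1 = 0 — inconsistent ⇒ no f, not summable.

No — the linear system for f has no solution.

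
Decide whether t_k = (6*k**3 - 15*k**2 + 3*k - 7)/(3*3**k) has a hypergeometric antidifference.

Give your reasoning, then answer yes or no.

Compute t_(k+1)/t_k: get (6*k**3 + 3*k**2 - 9*k - 13)/(3*(6*k**3 - 15*k**2 + 3*k - 7)).
Factor: A=1/3; B=1; C=k**3 - 5*k**2/2 + k/2 - 7/6.
Set up (1/3)·f(k+1) − (1)·f(k) − (k**3 - 5*k**2/2 + k/2 - 7/6) = 0.
Bound: deg f ≤ 3.
Solve for f: f(k) = -(3*k**3 - 3*k**2 + 3*k - 2)/2 (degree 3 ≤ 3).
Then R = B(k−1)f/C = -3*(3*k**3 - 3*k**2 + 3*k - 2)/(6*k**3 - 15*k**2 + 3*k - 7), so s_k = R(k)·t_k = (-3*k**3 + 3*k**2 - 3*k + 2)/3**k.
s_(k+1) − s_k = (6*k**3 - 15*k**2 + 3*k - 7)/(3*3**k) = t_k.

Yes. s_k = (-3*k**3 + 3*k**2 - 3*k + 2)/3**k.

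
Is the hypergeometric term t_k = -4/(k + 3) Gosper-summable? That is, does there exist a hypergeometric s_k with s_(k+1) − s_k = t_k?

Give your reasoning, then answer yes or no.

No — t_k has no hypergeometric antidifference.

r(k) = (k + 3)/(k + 4) after simplifying.
Take A(k)=k + 3, B(k)=k + 4, C(k)=1.
Key eq: (k + 3)·f(k+1) = (k + 3)·f(k) + (1).
d = 0 from the (1,1,0) case.
Generic f = c0 gives residual -1; -1 = 0 cannot hold, so t_k is not Gosper-summable.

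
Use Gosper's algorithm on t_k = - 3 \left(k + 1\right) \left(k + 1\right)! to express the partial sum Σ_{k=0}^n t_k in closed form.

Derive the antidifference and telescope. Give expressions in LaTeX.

S(n) = 3 - 3 \left(n + 2\right)!

r(k) = (k + 2)**2/(k + 1) after simplifying.
Normal form (A,B,C) = (k + 2, 1, k + 1).
Need (k + 2)·f(k+1) − (1)·f(k) = k + 1.
deg f ≤ 0 (via 1,0,1).
A polynomial solution: f(k) = 1.
Certificate R = B(k−1)f/C = 1/(k + 1) gives s_k = -3*factorial(k + 1).
s_(k+1) − s_k = -3*(k + 1)*factorial(k + 1) = t_k.
Σ_(k=0)^n t_k = s_(n+1) − s_(0) = (-3*factorial(n + 2)) − (-3), i.e. 3 - 3*factorial(n + 2).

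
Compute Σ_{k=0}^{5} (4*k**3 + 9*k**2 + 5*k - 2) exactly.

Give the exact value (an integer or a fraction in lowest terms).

The ratio is (4*k**3 + 21*k**2 + 35*k + 16)/(4*k**3 + 9*k**2 + 5*k - 2).
Normal form (A,B,C) = (1, 1, k**3 + 9*k**2/4 + 5*k/4 - 1/2).
Need (1)·f(k+1) − (1)·f(k) = k**3 + 9*k**2/4 + 5*k/4 - 1/2.
Bound: deg f ≤ 4.
Solve for f: f(k) = k*(k**3 + k**2 - k - 3)/4 (degree 4 ≤ 4).
Get s_k = R·t_k = k*(k**3 + k**2 - k - 3) with R(k) = B(k−1)f(k)/C(k) = k*(k**3 + k**2 - k - 3)/(4*k**3 + 9*k**2 + 5*k - 2).
Check: Δs_k = 4*k**3 + 9*k**2 + 5*k - 2. ✓
Σ_(k=0)^(5) t_k = s_(6) − s_(0) = 1458 − (0) = 1458.

Σ = 1458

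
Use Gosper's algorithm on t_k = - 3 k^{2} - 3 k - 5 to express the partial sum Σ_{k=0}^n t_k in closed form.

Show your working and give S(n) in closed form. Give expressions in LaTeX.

S(n) = - n^{3} - 3 n^{2} - 7 n - 5

Ratio r(k) = (3*k**2 + 9*k + 11)/(3*k**2 + 3*k + 5).
Factor: A=1; B=1; C=k**2 + k + 5/3.
Need (1)·f(k+1) − (1)·f(k) = k**2 + k + 5/3.
Bound: deg f ≤ 3.
A polynomial solution: f(k) = k*(k**2 + 4)/3.
So s_k = (B(k−1)f/C)·t_k = (k*(k**2 + 4)/(3*k**2 + 3*k + 5))·t_k = k*(-k**2 - 4).
Check: Δs_k = -3*k**2 - 3*k - 5. ✓
s_(n+1) = -n**3 - 3*n**2 - 7*n - 5 and s_(0) = 0, so S(n) = -n**3 - 3*n**2 - 7*n - 5.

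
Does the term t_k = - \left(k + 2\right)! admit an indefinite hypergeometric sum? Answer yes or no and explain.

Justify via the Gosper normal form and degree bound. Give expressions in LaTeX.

No — t_k has no hypergeometric antidifference.

The ratio is k + 3.
Normal form (A,B,C) = (k + 3, 1, 1).
Solve (k + 3)·f(k+1) − (1)·f(k) = 1.
Bound: deg f ≤ -1.
Bound -1 < 0, so the key equation has no polynomial solution.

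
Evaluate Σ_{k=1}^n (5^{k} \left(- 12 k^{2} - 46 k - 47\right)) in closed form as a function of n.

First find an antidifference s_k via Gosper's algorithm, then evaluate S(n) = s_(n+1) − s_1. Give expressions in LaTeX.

Ratio r(k) = 5*(12*k**2 + 70*k + 105)/(12*k**2 + 46*k + 47).
Normal form (A,B,C) = (5, 1, k**2 + 23*k/6 + 47/12).
Solve (5)·f(k+1) − (1)·f(k) = k**2 + 23*k/6 + 47/12.
Degrees (0,0,2) ⇒ d ≤ 2.
A polynomial solution: f(k) = (3*k**2 + 4*k + 3)/12.
So s_k = (B(k−1)f/C)·t_k = ((3*k**2 + 4*k + 3)/(12*k**2 + 46*k + 47))·t_k = 5**k*(-3*k**2 - 4*k - 3).
Δs = 5**k*(-12*k**2 - 46*k - 47), as required.
Evaluate: s_(n+1) = 5**(n + 1)*(-3*n**2 - 10*n - 10); subtract s_(1) = -50 ⇒ S(n) = -15*5**n*n**2 - 50*5**n*n - 50*5**n + 50.

S(n) = - 15 \cdot 5^{n} n^{2} - 50 \cdot 5^{n} n - 50 \cdot 5^{n} + 50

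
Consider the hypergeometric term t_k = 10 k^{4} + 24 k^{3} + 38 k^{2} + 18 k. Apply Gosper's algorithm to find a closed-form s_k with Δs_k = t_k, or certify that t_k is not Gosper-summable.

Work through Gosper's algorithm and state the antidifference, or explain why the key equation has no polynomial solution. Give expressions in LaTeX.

s_k = k \left(2 k^{4} + k^{3} + 4 k^{2} - 4 k - 3\right)

r(k) = (5*k**4 + 32*k**3 + 85*k**2 + 103*k + 45)/(k*(5*k**3 + 12*k**2 + 19*k + 9)) after simplifying.
Take A(k)=1, B(k)=1, C(k)=k**4 + 12*k**3/5 + 19*k**2/5 + 9*k/5.
Solve (1)·f(k+1) − (1)·f(k) = k**4 + 12*k**3/5 + 19*k**2/5 + 9*k/5.
Degrees (0,0,4) ⇒ d ≤ 5.
Solving with deg f ≤ 5: f(k) = k*(k - 1)*(2*k + 1)*(k**2 + k + 3)/10.
R(k) = B(k−1)·f(k)/C(k) = (k - 1)*(2*k + 1)*(k**2 + k + 3)/(2*(5*k**3 + 12*k**2 + 19*k + 9)); s_k = R·t_k = k*(2*k**4 + k**3 + 4*k**2 - 4*k - 3).
Check: Δs_k = 2*k*(5*k**3 + 12*k**2 + 19*k + 9). ✓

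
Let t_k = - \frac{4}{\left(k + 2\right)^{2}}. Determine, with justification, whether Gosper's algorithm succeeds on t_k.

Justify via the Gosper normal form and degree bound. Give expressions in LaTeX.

The ratio is (k + 2)**2/(k + 3)**2.
Gosper form: A/B · C(k+1)/C(k) with A=k**2 + 4*k + 4, B=k**2 + 6*k + 9, C=1.
f must satisfy (k**2 + 4*k + 4)·f(k+1) − (k**2 + 4*k + 4)·f(k) = 1.
Degrees (2,2,0) ⇒ d ≤ 0.
Generic f = c0 gives residual -1; -1 = 0 cannot hold, so t_k is not Gosper-summable.

No — key equation has no polynomial f.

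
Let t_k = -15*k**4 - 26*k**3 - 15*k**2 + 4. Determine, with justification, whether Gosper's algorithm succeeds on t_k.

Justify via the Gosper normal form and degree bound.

Yes. s_k = k*(-3*k**4 + k**3 + 3*k**2 + k + 2).

r(k) = (15*k**4 + 86*k**3 + 183*k**2 + 168*k + 52)/(15*k**4 + 26*k**3 + 15*k**2 - 4) after simplifying.
Normal form (A,B,C) = (1, 1, k**4 + 26*k**3/15 + k**2 - 4/15).
Need (1)·f(k+1) − (1)·f(k) = k**4 + 26*k**3/15 + k**2 - 4/15.
d = 5 from the (0,0,4) case.
Solving with deg f ≤ 5: f(k) = k*(k + 1)*(3*k**3 - 4*k**2 + k - 2)/15.
Certificate R = B(k−1)f/C = k*(3*k**3 - 4*k**2 + k - 2)/(15*k**3 + 11*k**2 + 4*k - 4) gives s_k = k*(-3*k**4 + k**3 + 3*k**2 + k + 2).
Verify: -15*k**4 - 26*k**3 - 15*k**2 + 4 matches t_k.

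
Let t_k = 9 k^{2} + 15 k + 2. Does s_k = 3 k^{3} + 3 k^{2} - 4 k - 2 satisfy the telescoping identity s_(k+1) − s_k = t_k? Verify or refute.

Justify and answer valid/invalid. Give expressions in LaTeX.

valid; difference matches t_k

s_(k+1) = k*(3*k**2 + 12*k + 11)
s_(k+1) − s_k = 9*k**2 + 15*k + 2
(s_(k+1) − s_k) − t_k = 0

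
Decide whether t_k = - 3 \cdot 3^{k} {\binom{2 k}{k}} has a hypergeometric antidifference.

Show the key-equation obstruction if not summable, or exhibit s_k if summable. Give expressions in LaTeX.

Ratio r(k) = 6*(2*k + 1)/(k + 1).
Take A(k)=12*k + 6, B(k)=k + 1, C(k)=1.
f must satisfy (12*k + 6)·f(k+1) − (k)·f(k) = 1.
Degrees (1,1,0) ⇒ d ≤ -1.
Negative degree bound (-1): no f exists, t_k not Gosper-summable.

No — key equation has no polynomial f.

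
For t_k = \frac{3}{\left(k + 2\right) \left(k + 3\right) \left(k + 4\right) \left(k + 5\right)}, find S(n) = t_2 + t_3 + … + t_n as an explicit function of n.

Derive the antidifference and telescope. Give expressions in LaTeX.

Ratio r(k) = (k + 2)/(k + 6).
Gosper form: A/B · C(k+1)/C(k) with A=k + 2, B=k + 6, C=1.
f must satisfy (k + 2)·f(k+1) − (k + 5)·f(k) = 1.
d = 3 from the (1,1,0) case.
Solving with deg f ≤ 3: f(k) = k*(k**2 + 9*k + 26)/72.
So s_k = (B(k−1)f/C)·t_k = (k*(k + 5)*(k**2 + 9*k + 26)/72)·t_k = k*(k**2 + 9*k + 26)/(24*(k + 2)*(k + 3)*(k + 4)).
s_(k+1) − s_k = 3/(k**4 + 14*k**3 + 71*k**2 + 154*k + 120) = t_k.
Evaluate: s_(n+1) = (n**3 + 12*n**2 + 47*n + 36)/(24*(n**3 + 12*n**2 + 47*n + 60)); subtract s_(2) = 1/30 ⇒ S(n) = (n**3 + 12*n**2 + 47*n - 60)/(120*(n**3 + 12*n**2 + 47*n + 60)).

S(n) = \frac{n^{3} + 12 n^{2} + 47 n - 60}{120 \left(n^{3} + 12 n^{2} + 47 n + 60\right)}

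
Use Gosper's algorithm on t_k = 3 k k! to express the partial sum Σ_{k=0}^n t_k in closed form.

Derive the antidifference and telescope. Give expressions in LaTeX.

Step 1: r(k) = (k + 1)**2/k.
Take A(k)=k + 1, B(k)=1, C(k)=k.
Key eq: (k + 1)·f(k+1) = (1)·f(k) + (k).
Bound: deg f ≤ 0.
Solve for f: f(k) = 1 (degree 0 ≤ 0).
So s_k = (B(k−1)f/C)·t_k = (1/k)·t_k = 3*factorial(k).
Δs = 3*k*factorial(k), as required.
Telescope: S(n) = s_(n+1) − s_(0) = 3*factorial(n + 1) − (3) = 3*factorial(n + 1) - 3.

S(n) = 3 \left(n + 1\right)! - 3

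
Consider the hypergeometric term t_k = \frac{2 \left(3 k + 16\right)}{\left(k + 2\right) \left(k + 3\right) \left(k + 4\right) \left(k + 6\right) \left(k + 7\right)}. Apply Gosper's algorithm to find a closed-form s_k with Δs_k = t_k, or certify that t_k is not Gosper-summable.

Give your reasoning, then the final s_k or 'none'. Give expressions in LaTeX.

s_k = \frac{k \left(k^{2} + 11 k + 36\right)}{18 \left(k^{3} + 11 k^{2} + 36 k + 36\right)}

Step 1: r(k) = (k + 2)*(k + 6)*(3*k + 19)/((k + 5)*(k + 8)*(3*k + 16)).
Take A(k)=k + 2, B(k)=k + 8, C(k)=k**2 + 31*k/3 + 80/3.
Need (k + 2)·f(k+1) − (k + 7)·f(k) = k**2 + 31*k/3 + 80/3.
From deg A=1, deg B=1, deg C=2: d=5.
Solving with deg f ≤ 5: f(k) = k*(k + 4)*(k + 5)*(k**2 + 11*k + 36)/108.
Then R = B(k−1)f/C = k*(k + 4)*(k + 7)*(k**2 + 11*k + 36)/(36*(3*k + 16)), so s_k = R(k)·t_k = k*(k**2 + 11*k + 36)/(18*(k**3 + 11*k**2 + 36*k + 36)).
Verify: 2*(3*k + 16)/(k**5 + 22*k**4 + 185*k**3 + 740*k**2 + 1404*k + 1008) matches t_k.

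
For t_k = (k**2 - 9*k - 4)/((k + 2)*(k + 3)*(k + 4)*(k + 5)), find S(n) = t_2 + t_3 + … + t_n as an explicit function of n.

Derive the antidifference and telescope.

r(k) = (k + 2)*(9*k - (k + 1)**2 + 13)/((k + 6)*(-k**2 + 9*k + 4)) after simplifying.
Normal form (A,B,C) = (k + 2, k + 6, k**2 - 9*k - 4).
Set up (k + 2)·f(k+1) − (k + 5)·f(k) − (k**2 - 9*k - 4) = 0.
Bound: deg f ≤ 3.
A polynomial solution: f(k) = -k*(k**2 + 21*k + 2)/12.
Certificate R = B(k−1)f/C = -k*(k + 5)*(k**2 + 21*k + 2)/(12*(k**2 - 9*k - 4)) gives s_k = k*(-k**2 - 21*k - 2)/(12*(k + 2)*(k + 3)*(k + 4)).
Verify: (k**2 - 9*k - 4)/(k**4 + 14*k**3 + 71*k**2 + 154*k + 120) matches t_k.
Evaluate: s_(n+1) = (-n**3 - 24*n**2 - 47*n - 24)/(12*(n**3 + 12*n**2 + 47*n + 60)); subtract s_(2) = -1/15 ⇒ S(n) = (-n**3 - 72*n**2 - 47*n + 120)/(60*(n**3 + 12*n**2 + 47*n + 60)).

S(n) = (-n**3 - 72*n**2 - 47*n + 120)/(60*(n**3 + 12*n**2 + 47*n + 60))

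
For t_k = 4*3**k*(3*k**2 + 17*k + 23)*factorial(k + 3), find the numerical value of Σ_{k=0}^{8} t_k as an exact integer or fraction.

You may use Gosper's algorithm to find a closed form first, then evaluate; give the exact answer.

Σ = 377127539711976

Step 1: r(k) = 3*(3*k**3 + 35*k**2 + 135*k + 172)/(3*k**2 + 17*k + 23).
So A=3*k + 12 and B=1, with C=k**2 + 17*k/3 + 23/3.
Need (3*k + 12)·f(k+1) − (1)·f(k) = k**2 + 17*k/3 + 23/3.
deg f ≤ 1 (via 1,0,2).
Match coefficients ⇒ f(k) = (k + 1)/3.
Certificate R = B(k−1)f/C = (k + 1)/(3*k**2 + 17*k + 23) gives s_k = 4*3**k*(k + 1)*factorial(k + 3).
Check: Δs_k = 4*3**k*(3*k**2 + 17*k + 23)*factorial(k + 3). ✓
Evaluate s at k=9 and k=0: 377127539712000 and 24; difference 377127539711976.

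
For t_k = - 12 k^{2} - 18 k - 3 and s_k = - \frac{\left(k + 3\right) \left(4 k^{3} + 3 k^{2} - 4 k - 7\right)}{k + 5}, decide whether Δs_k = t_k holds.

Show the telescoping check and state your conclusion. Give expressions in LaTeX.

Invalid: residual \frac{2 \left(8 k^{3} + 75 k^{2} + 97 k + 22\right)}{k^{2} + 11 k + 30} ≠ 0.

s_(k+1) = (-4*k**4 - 31*k**3 - 74*k**2 - 52*k + 16)/(k + 6)
s_(k+1) − s_k = (-12*k**4 - 134*k**3 - 411*k**2 - 379*k - 46)/(k**2 + 11*k + 30)
(s_(k+1) − s_k) − t_k = 2*(8*k**3 + 75*k**2 + 97*k + 22)/(k**2 + 11*k + 30)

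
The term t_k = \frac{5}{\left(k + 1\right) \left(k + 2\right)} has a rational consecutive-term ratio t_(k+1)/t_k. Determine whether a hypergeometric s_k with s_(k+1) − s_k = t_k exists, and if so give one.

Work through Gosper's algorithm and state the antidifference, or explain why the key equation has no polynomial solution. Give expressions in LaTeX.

s_k = \frac{5 k}{k + 1}

Ratio r(k) = (k + 1)/(k + 3).
Gosper form: A/B · C(k+1)/C(k) with A=k + 1, B=k + 3, C=1.
Need (k + 1)·f(k+1) − (k + 2)·f(k) = 1.
d = 1 from the (1,1,0) case.
Coefficient equations give f(k) = k.
Then R = B(k−1)f/C = k*(k + 2), so s_k = R(k)·t_k = 5*k/(k + 1).
Check: Δs_k = 5/(k**2 + 3*k + 2). ✓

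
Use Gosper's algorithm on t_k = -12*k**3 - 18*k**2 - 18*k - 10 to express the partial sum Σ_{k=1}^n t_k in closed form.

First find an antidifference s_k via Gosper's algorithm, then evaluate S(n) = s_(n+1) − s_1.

t_(k+1)/t_k = (6*k**3 + 27*k**2 + 45*k + 29)/(6*k**3 + 9*k**2 + 9*k + 5).
Gosper form: A/B · C(k+1)/C(k) with A=1, B=1, C=k**3 + 3*k**2/2 + 3*k/2 + 5/6.
Key eq: (1)·f(k+1) = (1)·f(k) + (k**3 + 3*k**2/2 + 3*k/2 + 5/6).
Bound: deg f ≤ 4.
A polynomial solution: f(k) = k*(3*k**3 + 3*k + 4)/12.
Get s_k = R·t_k = k*(-3*k**3 - 3*k - 4) with R(k) = B(k−1)f(k)/C(k) = k*(3*k**3 + 3*k + 4)/(2*(6*k**3 + 9*k**2 + 9*k + 5)).
s_(k+1) − s_k = -12*k**3 - 18*k**2 - 18*k - 10 = t_k.
Evaluate: s_(n+1) = -3*n**4 - 12*n**3 - 21*n**2 - 22*n - 10; subtract s_(1) = -10 ⇒ S(n) = n*(-3*n**3 - 12*n**2 - 21*n - 22).

S(n) = n*(-3*n**3 - 12*n**2 - 21*n - 22)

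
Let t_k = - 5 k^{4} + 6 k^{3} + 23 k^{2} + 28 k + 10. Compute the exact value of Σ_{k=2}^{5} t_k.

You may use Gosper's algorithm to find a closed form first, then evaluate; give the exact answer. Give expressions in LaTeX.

t_(k+1)/t_k = (5*k**4 + 14*k**3 - 11*k**2 - 72*k - 62)/(5*k**4 - 6*k**3 - 23*k**2 - 28*k - 10).
Take A(k)=1, B(k)=1, C(k)=k**4 - 6*k**3/5 - 23*k**2/5 - 28*k/5 - 2.
Set up (1)·f(k+1) − (1)·f(k) − (k**4 - 6*k**3/5 - 23*k**2/5 - 28*k/5 - 2) = 0.
deg f ≤ 5 (via 0,0,4).
Coefficient equations give f(k) = k**2*(k**3 - 4*k**2 - 3*k - 4)/5.
Certificate R = B(k−1)f/C = k**2*(k**3 - 4*k**2 - 3*k - 4)/(5*k**4 - 6*k**3 - 23*k**2 - 28*k - 10) gives s_k = k**2*(-k**3 + 4*k**2 + 3*k + 4).
Verify: -5*k**4 + 6*k**3 + 23*k**2 + 28*k + 10 matches t_k.
Evaluate s at k=6 and k=2: -1800 and 72; difference -1872.

Σ = -1872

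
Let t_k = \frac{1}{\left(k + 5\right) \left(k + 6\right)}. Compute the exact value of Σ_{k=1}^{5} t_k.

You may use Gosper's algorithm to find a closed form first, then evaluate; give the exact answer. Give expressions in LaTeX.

Σ = 5/66

Compute t_(k+1)/t_k: get (k + 5)/(k + 7).
Gosper form: A/B · C(k+1)/C(k) with A=k + 5, B=k + 7, C=1.
Solve (k + 5)·f(k+1) − (k + 6)·f(k) = 1.
From deg A=1, deg B=1, deg C=0: d=1.
Match coefficients ⇒ f(k) = k/5.
R(k) = B(k−1)·f(k)/C(k) = k*(k + 6)/5; s_k = R·t_k = k/(5*(k + 5)).
Δs = 1/(k**2 + 11*k + 30), as required.
Telescoping: Σ = s_(6) − s_(1) = 6/55 − (1/30) = 5/66.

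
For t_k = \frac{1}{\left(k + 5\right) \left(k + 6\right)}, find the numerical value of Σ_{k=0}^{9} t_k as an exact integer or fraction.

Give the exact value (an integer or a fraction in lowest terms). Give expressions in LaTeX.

Σ = 2/15

r(k) = (k + 5)/(k + 7) after simplifying.
Take A(k)=k + 5, B(k)=k + 7, C(k)=1.
Set up (k + 5)·f(k+1) − (k + 6)·f(k) − (1) = 0.
From deg A=1, deg B=1, deg C=0: d=1.
Match coefficients ⇒ f(k) = k/5.
So s_k = (B(k−1)f/C)·t_k = (k*(k + 6)/5)·t_k = k/(5*(k + 5)).
Δs = 1/(k**2 + 11*k + 30), as required.
Evaluate s at k=10 and k=0: 2/15 and 0; difference 2/15.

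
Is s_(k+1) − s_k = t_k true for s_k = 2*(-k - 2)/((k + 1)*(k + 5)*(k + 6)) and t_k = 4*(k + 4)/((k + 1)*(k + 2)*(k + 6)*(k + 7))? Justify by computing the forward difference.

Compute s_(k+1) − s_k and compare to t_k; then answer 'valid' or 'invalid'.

s_(k+1) = 2*(-k - 3)/((k + 2)*(k + 6)*(k + 7))
s_(k+1) − s_k = 2*(2*k**2 + 9*k + 13)/(k**5 + 21*k**4 + 163*k**3 + 567*k**2 + 844*k + 420)
(s_(k+1) − s_k) − t_k = 18*(-k - 3)/(k**5 + 21*k**4 + 163*k**3 + 567*k**2 + 844*k + 420)

Invalid: residual 18*(-k - 3)/(k**5 + 21*k**4 + 163*k**3 + 567*k**2 + 844*k + 420) ≠ 0.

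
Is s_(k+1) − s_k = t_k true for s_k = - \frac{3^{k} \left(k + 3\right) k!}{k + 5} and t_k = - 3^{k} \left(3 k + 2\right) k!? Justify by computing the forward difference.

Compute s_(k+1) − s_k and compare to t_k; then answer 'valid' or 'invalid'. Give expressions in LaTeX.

Invalid: residual \frac{2 \cdot 3^{k} \left(3 k^{2} + 17 k + 9\right) k!}{\left(k + 5\right) \left(k + 6\right)} ≠ 0.

s_(k+1) = -3**(k + 1)*(k + 4)*factorial(k + 1)/(k + 6)
s_(k+1) − s_k = -3**k*(3*k**3 + 29*k**2 + 78*k + 42)*factorial(k)/((k + 5)*(k + 6))
(s_(k+1) − s_k) − t_k = 2*3**k*(3*k**2 + 17*k + 9)*factorial(k)/((k + 5)*(k + 6))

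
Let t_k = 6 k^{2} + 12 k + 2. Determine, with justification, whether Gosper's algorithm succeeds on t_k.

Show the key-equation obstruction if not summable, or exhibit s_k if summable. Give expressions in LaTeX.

Yes. s_k = k \left(2 k^{2} + 3 k - 3\right).

Compute t_(k+1)/t_k: get (3*k**2 + 12*k + 10)/(3*k**2 + 6*k + 1).
Take A(k)=1, B(k)=1, C(k)=k**2 + 2*k + 1/3.
Need (1)·f(k+1) − (1)·f(k) = k**2 + 2*k + 1/3.
d = 3 from the (0,0,2) case.
Match coefficients ⇒ f(k) = k*(2*k**2 + 3*k - 3)/6.
R(k) = B(k−1)·f(k)/C(k) = k*(2*k**2 + 3*k - 3)/(2*(3*k**2 + 6*k + 1)); s_k = R·t_k = k*(2*k**2 + 3*k - 3).
s_(k+1) − s_k = 6*k**2 + 12*k + 2 = t_k.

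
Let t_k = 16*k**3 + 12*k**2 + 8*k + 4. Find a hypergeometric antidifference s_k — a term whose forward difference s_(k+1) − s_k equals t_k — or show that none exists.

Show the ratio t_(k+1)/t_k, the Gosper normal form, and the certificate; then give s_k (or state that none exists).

The ratio is (4*k**3 + 15*k**2 + 20*k + 10)/(4*k**3 + 3*k**2 + 2*k + 1).
Take A(k)=1, B(k)=1, C(k)=k**3 + 3*k**2/4 + k/2 + 1/4.
Solve (1)·f(k+1) − (1)·f(k) = k**3 + 3*k**2/4 + k/2 + 1/4.
d = 4 from the (0,0,3) case.
Coefficient equations give f(k) = k*(2*k**3 - 2*k**2 + k + 1)/8.
Then R = B(k−1)f/C = k*(2*k**3 - 2*k**2 + k + 1)/(2*(4*k**3 + 3*k**2 + 2*k + 1)), so s_k = R(k)·t_k = 2*k*(2*k**3 - 2*k**2 + k + 1).
s_(k+1) − s_k = 16*k**3 + 12*k**2 + 8*k + 4 = t_k.

s_k = 2*k*(2*k**3 - 2*k**2 + k + 1)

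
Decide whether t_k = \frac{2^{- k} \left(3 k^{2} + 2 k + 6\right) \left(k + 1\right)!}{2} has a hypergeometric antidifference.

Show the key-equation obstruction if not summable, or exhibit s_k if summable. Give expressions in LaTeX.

Compute t_(k+1)/t_k: get (k + 2)*(2*k + 3*(k + 1)**2 + 8)/(2*(3*k**2 + 2*k + 6)).
Take A(k)=k/2 + 1, B(k)=1, C(k)=k**2 + 2*k/3 + 2.
Key eq: (k/2 + 1)·f(k+1) = (1)·f(k) + (k**2 + 2*k/3 + 2).
d = 1 from the (1,0,2) case.
Match coefficients ⇒ f(k) = 2*(3*k - 1)/3.
Certificate R = B(k−1)f/C = 2*(3*k - 1)/(3*k**2 + 2*k + 6) gives s_k = (3*k - 1)*factorial(k + 1)/2**k.
s_(k+1) − s_k = (3*k**2 + 2*k + 6)*factorial(k + 1)/(2*2**k) = t_k.

Yes. s_k = 2^{- k} \left(3 k - 1\right) \left(k + 1\right)!.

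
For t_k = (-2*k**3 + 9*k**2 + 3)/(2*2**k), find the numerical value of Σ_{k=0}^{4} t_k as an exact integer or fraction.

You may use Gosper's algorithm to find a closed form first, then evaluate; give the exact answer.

Σ = 299/32

t_(k+1)/t_k = (-2*(k + 1)**3 + 9*(k + 1)**2 + 3)/(2*(-2*k**3 + 9*k**2 + 3)).
Normal form (A,B,C) = (1/2, 1, k**3 - 9*k**2/2 - 3/2).
Need (1/2)·f(k+1) − (1)·f(k) = k**3 - 9*k**2/2 - 3/2.
From deg A=0, deg B=0, deg C=3: d=3.
Solving with deg f ≤ 3: f(k) = -(k - 2)*(2*k**2 + k + 2).
So s_k = (B(k−1)f/C)·t_k = (-2*(k - 2)*(2*k**2 + k + 2)/(2*k**3 - 9*k**2 - 3))·t_k = (2*k**3 - 3*k**2 - 4)/2**k.
Verify: (-2*k**3 + 9*k**2 + 3)/(2*2**k) matches t_k.
Σ_(k=0)^(4) t_k = s_(5) − s_(0) = 171/32 − (-4) = 299/32.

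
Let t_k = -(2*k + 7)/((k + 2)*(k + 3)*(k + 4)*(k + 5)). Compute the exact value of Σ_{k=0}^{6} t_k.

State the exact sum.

The ratio is (k + 2)*(2*k + 9)/((k + 6)*(2*k + 7)).
Gosper form: A/B · C(k+1)/C(k) with A=k + 2, B=k + 6, C=k + 7/2.
Key eq: (k + 2)·f(k+1) = (k + 5)·f(k) + (k + 7/2).
deg f ≤ 3 (via 1,1,1).
Solve for f: f(k) = k*(k + 3)*(k + 6)/16 (degree 3 ≤ 3).
Certificate R = B(k−1)f/C = k*(k + 3)*(k + 5)*(k + 6)/(8*(2*k + 7)) gives s_k = k*(-k - 6)/(8*(k**2 + 6*k + 8)).
Δs = (-2*k - 7)/(k**4 + 14*k**3 + 71*k**2 + 154*k + 120), as required.
Sum = s_(7) − s_(0); s_(7) = -91/792, s_(0) = 0 ⇒ -91/792.

Σ = -91/792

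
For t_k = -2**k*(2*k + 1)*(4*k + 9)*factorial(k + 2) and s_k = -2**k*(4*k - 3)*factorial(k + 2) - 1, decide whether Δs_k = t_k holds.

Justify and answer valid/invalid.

valid; difference matches t_k

s_(k+1) = -2**(k + 1)*(4*k + 1)*factorial(k + 3) - 1
s_(k+1) − s_k = -2**k*(2*k + 1)*(4*k + 9)*factorial(k + 2)
(s_(k+1) − s_k) − t_k = 0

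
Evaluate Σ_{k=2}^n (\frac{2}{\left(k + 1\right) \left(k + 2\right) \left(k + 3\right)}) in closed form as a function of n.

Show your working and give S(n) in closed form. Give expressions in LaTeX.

S(n) = \frac{n^{2} + 5 n - 6}{12 \left(n^{2} + 5 n + 6\right)}

Compute t_(k+1)/t_k: get (k + 1)/(k + 4).
Take A(k)=k + 1, B(k)=k + 4, C(k)=1.
Solve (k + 1)·f(k+1) − (k + 3)·f(k) = 1.
d = 2 from the (1,1,0) case.
A polynomial solution: f(k) = k*(k + 3)/4.
Then R = B(k−1)f/C = k*(k + 3)**2/4, so s_k = R(k)·t_k = k*(k + 3)/(2*(k + 1)*(k + 2)).
Δs = 2/(k**3 + 6*k**2 + 11*k + 6), as required.
Σ_(k=2)^n t_k = s_(n+1) − s_(2) = ((n**2 + 5*n + 4)/(2*(n**2 + 5*n + 6))) − (5/12), i.e. (n**2 + 5*n - 6)/(12*(n**2 + 5*n + 6)).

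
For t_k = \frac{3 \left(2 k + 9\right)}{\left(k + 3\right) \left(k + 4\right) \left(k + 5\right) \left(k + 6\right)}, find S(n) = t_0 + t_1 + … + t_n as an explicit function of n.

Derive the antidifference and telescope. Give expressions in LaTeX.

S(n) = \frac{n^{2} + 10 n + 9}{5 \left(n^{2} + 10 n + 24\right)}

Step 1: r(k) = (k + 3)*(2*k + 11)/((k + 7)*(2*k + 9)).
So A=k + 3 and B=k + 7, with C=k + 9/2.
f must satisfy (k + 3)·f(k+1) − (k + 6)·f(k) = k + 9/2.
From deg A=1, deg B=1, deg C=1: d=3.
Solve for f: f(k) = k*(k + 4)*(k + 8)/30 (degree 3 ≤ 3).
Then R = B(k−1)f/C = k*(k + 4)*(k + 6)*(k + 8)/(15*(2*k + 9)), so s_k = R(k)·t_k = k*(k + 8)/(5*(k**2 + 8*k + 15)).
Verify: 3*(2*k + 9)/(k**4 + 18*k**3 + 119*k**2 + 342*k + 360) matches t_k.
Telescope: S(n) = s_(n+1) − s_(0) = (n**2 + 10*n + 9)/(5*(n**2 + 10*n + 24)) − (0) = (n**2 + 10*n + 9)/(5*(n**2 + 10*n + 24)).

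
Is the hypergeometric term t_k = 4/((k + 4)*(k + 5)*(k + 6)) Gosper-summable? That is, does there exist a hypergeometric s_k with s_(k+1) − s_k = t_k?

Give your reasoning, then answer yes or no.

Yes. s_k = k*(k + 9)/(10*(k + 4)*(k + 5)).

t_(k+1)/t_k = (k + 4)/(k + 7).
So A=k + 4 and B=k + 7, with C=1.
Need (k + 4)·f(k+1) − (k + 6)·f(k) = 1.
Degrees (1,1,0) ⇒ d ≤ 2.
Match coefficients ⇒ f(k) = k*(k + 9)/40.
So s_k = (B(k−1)f/C)·t_k = (k*(k + 6)*(k + 9)/40)·t_k = k*(k + 9)/(10*(k + 4)*(k + 5)).
Check: Δs_k = 4/(k**3 + 15*k**2 + 74*k + 120). ✓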